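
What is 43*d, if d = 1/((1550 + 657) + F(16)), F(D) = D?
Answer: 43/2223 ≈ 0.019343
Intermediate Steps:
d = 1/2223 (d = 1/((1550 + 657) + 16) = 1/(2207 + 16) = 1/2223 ≈ 0.00044984)
43*d = 43*(1/2223) = 43/2223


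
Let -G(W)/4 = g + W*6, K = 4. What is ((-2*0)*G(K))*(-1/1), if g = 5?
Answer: 0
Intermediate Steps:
G(W) = -20 - 24*W (G(W) = -4*(5 + W*6) = -4*(5 + 6*W) = -20 - 24*W)
((-2*0)*G(K))*(-1/1) = ((-2*0)*(-20 - 24*4))*(-1/1) = (0*(-20 - 96))*(-1*1) = (0*(-116))*(-1) = 0*(-1) = 0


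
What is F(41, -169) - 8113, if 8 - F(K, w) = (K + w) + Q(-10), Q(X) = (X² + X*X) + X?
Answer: -8167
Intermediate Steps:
Q(X) = X + 2*X² (Q(X) = (X² + X²) + X = 2*X² + X = X + 2*X²)
F(K, w) = -182 - K - w (F(K, w) = 8 - ((K + w) - 10*(1 + 2*(-10))) = 8 - ((K + w) - 10*(1 - 20)) = 8 - ((K + w) - 10*(-19)) = 8 - ((K + w) + 190) = 8 - (190 + K + w) = 8 + (-190 - K - w) = -182 - K - w)
F(41, -169) - 8113 = (-182 - 1*41 - 1*(-169)) - 8113 = (-182 - 41 + 169) - 8113 = -54 - 8113 = -8167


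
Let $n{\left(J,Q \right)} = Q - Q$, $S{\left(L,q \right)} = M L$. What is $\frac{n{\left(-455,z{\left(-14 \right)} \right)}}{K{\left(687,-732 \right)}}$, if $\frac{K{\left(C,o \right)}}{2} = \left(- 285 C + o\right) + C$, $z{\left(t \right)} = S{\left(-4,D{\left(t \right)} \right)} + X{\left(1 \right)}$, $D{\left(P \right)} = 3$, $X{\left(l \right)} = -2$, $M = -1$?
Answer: $0$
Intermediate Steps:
$S{\left(L,q \right)} = - L$
$z{\left(t \right)} = 2$ ($z{\left(t \right)} = \left(-1\right) \left(-4\right) - 2 = 4 - 2 = 2$)
$K{\left(C,o \right)} = - 568 C + 2 o$ ($K{\left(C,o \right)} = 2 \left(\left(- 285 C + o\right) + C\right) = 2 \left(\left(o - 285 C\right) + C\right) = 2 \left(o - 284 C\right) = - 568 C + 2 o$)
$n{\left(J,Q \right)} = 0$
$\frac{n{\left(-455,z{\left(-14 \right)} \right)}}{K{\left(687,-732 \right)}} = \frac{0}{\left(-568\right) 687 + 2 \left(-732\right)} = \frac{0}{-390216 - 1464} = \frac{0}{-391680} = 0 \left(- \frac{1}{391680}\right) = 0$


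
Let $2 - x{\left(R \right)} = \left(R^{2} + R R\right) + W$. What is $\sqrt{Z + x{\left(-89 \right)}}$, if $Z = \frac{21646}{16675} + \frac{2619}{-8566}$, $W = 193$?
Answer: $\frac{3 i \sqrt{1453761683757077662}}{28567610} \approx 126.62 i$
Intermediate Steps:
$x{\left(R \right)} = -191 - 2 R^{2}$ ($x{\left(R \right)} = 2 - \left(\left(R^{2} + R R\right) + 193\right) = 2 - \left(\left(R^{2} + R^{2}\right) + 193\right) = 2 - \left(2 R^{2} + 193\right) = 2 - \left(193 + 2 R^{2}\right) = -191 - 2 R^{2}$)
$Z = \frac{141747811}{142838050}$ ($Z = 21646 \cdot \frac{1}{16675} + 2619 \left(- \frac{1}{8566}\right) = \frac{21646}{16675} - \frac{2619}{8566} = \frac{141747811}{142838050} \approx 0.99237$)
$\sqrt{Z + x{\left(-89 \right)}} = \sqrt{\frac{141747811}{142838050} - \left(191 + 2 \left(-89\right)^{2}\right)} = \sqrt{\frac{141747811}{142838050} - 16033} = \sqrt{- \frac{2289980707839}{142838050}} = \frac{3 i \sqrt{1453761683757077662}}{28567610}$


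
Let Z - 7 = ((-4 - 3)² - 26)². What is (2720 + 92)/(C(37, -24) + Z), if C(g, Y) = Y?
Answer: 703/128 ≈ 5.4922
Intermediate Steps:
Z = 536 (Z = 7 + ((-4 - 3)² - 26)² = 7 + ((-7)² - 26)² = 7 + (49 - 26)² = 7 + 23² = 7 + 529 = 536)
(2720 + 92)/(C(37, -24) + Z) = (2720 + 92)/(-24 + 536) = 2812/512 = 2812*(1/512) = 703/128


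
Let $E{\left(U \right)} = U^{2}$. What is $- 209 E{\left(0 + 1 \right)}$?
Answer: $-209$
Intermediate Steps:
$- 209 E{\left(0 + 1 \right)} = - 209 \left(0 + 1\right)^{2} = - 209 \cdot 1^{2} = \left(-209\right) 1 = -209$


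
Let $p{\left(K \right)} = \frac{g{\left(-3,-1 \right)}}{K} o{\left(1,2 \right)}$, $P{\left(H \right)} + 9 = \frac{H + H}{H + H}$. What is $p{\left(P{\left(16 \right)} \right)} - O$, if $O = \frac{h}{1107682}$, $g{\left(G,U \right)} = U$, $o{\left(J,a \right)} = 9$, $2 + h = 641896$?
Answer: $\frac{2416993}{4430728} \approx 0.54551$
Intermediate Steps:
$h = 641894$ ($h = -2 + 641896 = 641894$)
$P{\left(H \right)} = -8$ ($P{\left(H \right)} = -9 + \frac{H + H}{H + H} = -9 + \frac{2 H}{2 H} = -9 + 2 H \frac{1}{2 H} = -9 + 1 = -8$)
$O = \frac{320947}{553841}$ ($O = \frac{641894}{1107682} = 641894 \cdot \frac{1}{1107682} = \frac{320947}{553841} \approx 0.57949$)
$p{\left(K \right)} = - \frac{9}{K}$ ($p{\left(K \right)} = - \frac{1}{K} 9 = - \frac{9}{K}$)
$p{\left(P{\left(16 \right)} \right)} - O = - \frac{9}{-8} - \frac{320947}{553841} = \left(-9\right) \left(- \frac{1}{8}\right) - \frac{320947}{553841} = \frac{9}{8} - \frac{320947}{553841} = \frac{2416993}{4430728}$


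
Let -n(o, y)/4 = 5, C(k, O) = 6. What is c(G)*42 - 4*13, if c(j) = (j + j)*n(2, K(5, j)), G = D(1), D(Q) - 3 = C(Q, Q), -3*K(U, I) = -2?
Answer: -15172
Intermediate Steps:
K(U, I) = ⅔ (K(U, I) = -⅓*(-2) = ⅔)
n(o, y) = -20 (n(o, y) = -4*5 = -20)
D(Q) = 9 (D(Q) = 3 + 6 = 9)
G = 9
c(j) = -40*j (c(j) = (j + j)*(-20) = (2*j)*(-20) = -40*j)
c(G)*42 - 4*13 = -40*9*42 - 4*13 = -360*42 - 52 = -15120 - 52 = -15172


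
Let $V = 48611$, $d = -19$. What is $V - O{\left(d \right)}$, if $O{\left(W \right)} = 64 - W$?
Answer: $48528$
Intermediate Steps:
$V - O{\left(d \right)} = 48611 - \left(64 - -19\right) = 48611 - \left(64 + 19\right) = 48611 - 83 = 48528$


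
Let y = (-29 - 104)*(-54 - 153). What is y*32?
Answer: 880992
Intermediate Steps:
y = 27531 (y = -133*(-207) = 27531)
y*32 = 27531*32 = 880992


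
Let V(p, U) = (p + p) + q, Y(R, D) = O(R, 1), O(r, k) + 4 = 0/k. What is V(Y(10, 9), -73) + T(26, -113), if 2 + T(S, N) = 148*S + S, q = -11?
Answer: 3853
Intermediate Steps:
O(r, k) = -4 (O(r, k) = -4 + 0/k = -4 + 0 = -4)
Y(R, D) = -4
V(p, U) = -11 + 2*p (V(p, U) = (p + p) - 11 = 2*p - 11 = -11 + 2*p)
T(S, N) = -2 + 149*S (T(S, N) = -2 + (148*S + S) = -2 + 149*S)
V(Y(10, 9), -73) + T(26, -113) = (-11 + 2*(-4)) + (-2 + 149*26) = (-11 - 8) + (-2 + 3874) = -19 + 3872 = 3853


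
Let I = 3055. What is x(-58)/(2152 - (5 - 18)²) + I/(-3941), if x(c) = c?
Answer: -6286643/7815003 ≈ -0.80443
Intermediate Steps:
x(-58)/(2152 - (5 - 18)²) + I/(-3941) = -58/(2152 - (5 - 18)²) + 3055/(-3941) = -58/(2152 - 1*(-13)²) + 3055*(-1/3941) = -58/(2152 - 1*169) - 3055/3941 = -58/(2152 - 169) - 3055/3941 = -58/1983 - 3055/3941 = -6286643/7815003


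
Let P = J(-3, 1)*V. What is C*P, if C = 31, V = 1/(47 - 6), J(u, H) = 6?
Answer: 186/41 ≈ 4.5366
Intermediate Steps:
V = 1/41 ≈ 0.024390
P = 6/41 (P = 6*(1/41) = 6/41 ≈ 0.14634)
C*P = 31*(6/41) = 186/41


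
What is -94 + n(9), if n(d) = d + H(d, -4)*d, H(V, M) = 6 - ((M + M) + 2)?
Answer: 23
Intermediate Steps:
H(V, M) = 4 - 2*M (H(V, M) = 6 - (2*M + 2) = 6 - (2 + 2*M) = 6 + (-2 - 2*M) = 4 - 2*M)
n(d) = 13*d (n(d) = d + (4 - 2*(-4))*d = d + (4 + 8)*d = d + 12*d = 13*d)
-94 + n(9) = -94 + 13*9 = -94 + 117 = 23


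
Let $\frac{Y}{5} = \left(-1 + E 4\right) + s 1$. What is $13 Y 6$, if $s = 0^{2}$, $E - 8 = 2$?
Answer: $15210$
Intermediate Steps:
$E = 10$ ($E = 8 + 2 = 10$)
$s = 0$
$Y = 195$ ($Y = 5 \left(\left(-1 + 10 \cdot 4\right) + 0 \cdot 1\right) = 5 \left(\left(-1 + 40\right) + 0\right) = 5 \left(39 + 0\right) = 5 \cdot 39 = 195$)
$13 Y 6 = 13 \cdot 195 \cdot 6 = 2535 \cdot 6 = 15210$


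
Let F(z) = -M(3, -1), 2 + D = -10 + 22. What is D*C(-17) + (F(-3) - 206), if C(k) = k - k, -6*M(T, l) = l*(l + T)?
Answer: -619/3 ≈ -206.33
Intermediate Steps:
M(T, l) = -l*(T + l)/6 (M(T, l) = -l*(l + T)/6 = -l*(T + l)/6)
C(k) = 0
D = 10 (D = -2 + (-10 + 22) = -2 + 12 = 10)
F(z) = -⅓ (F(z) = -(-1)*(-1)*(3 - 1)/6 = -(-1)*(-1)*2/6 = -1*⅓ = -⅓)
D*C(-17) + (F(-3) - 206) = 10*0 + (-⅓ - 206) = 0 - 619/3 = -619/3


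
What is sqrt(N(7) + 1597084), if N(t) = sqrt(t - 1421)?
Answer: sqrt(1597084 + I*sqrt(1414)) ≈ 1263.8 + 0.01*I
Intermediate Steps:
N(t) = sqrt(-1421 + t)
sqrt(N(7) + 1597084) = sqrt(sqrt(-1421 + 7) + 1597084) = sqrt(sqrt(-1414) + 1597084) = sqrt(I*sqrt(1414) + 1597084) = sqrt(1597084 + I*sqrt(1414))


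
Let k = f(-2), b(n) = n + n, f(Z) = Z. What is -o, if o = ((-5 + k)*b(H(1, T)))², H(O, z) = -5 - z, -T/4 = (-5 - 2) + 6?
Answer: -15876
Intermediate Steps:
T = 4 (T = -4*((-5 - 2) + 6) = -4*(-7 + 6) = -4*(-1) = 4)
b(n) = 2*n
k = -2
o = 15876 (o = ((-5 - 2)*(2*(-5 - 1*4)))² = (-14*(-5 - 4))² = (-14*(-9))² = (-7*(-18))² = 126² = 15876)
-o = -1*15876 = -15876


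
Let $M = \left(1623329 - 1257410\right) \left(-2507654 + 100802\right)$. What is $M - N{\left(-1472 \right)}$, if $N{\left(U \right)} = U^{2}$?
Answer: $-880715043772$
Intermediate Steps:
$M = -880712876988$ ($M = 365919 \left(-2406852\right) = -880712876988$)
$M - N{\left(-1472 \right)} = -880712876988 - \left(-1472\right)^{2} = -880712876988 - 2166784 = -880715043772$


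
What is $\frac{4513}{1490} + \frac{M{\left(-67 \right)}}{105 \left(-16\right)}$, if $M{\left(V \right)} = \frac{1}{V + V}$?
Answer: $\frac{20319361}{6708576} \approx 3.0289$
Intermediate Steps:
$M{\left(V \right)} = \frac{1}{2 V}$
$\frac{4513}{1490} + \frac{M{\left(-67 \right)}}{105 \left(-16\right)} = \frac{4513}{1490} + \frac{\frac{1}{2} \frac{1}{-67}}{105 \left(-16\right)} = 4513 \cdot \frac{1}{1490} + \frac{\frac{1}{2} \left(- \frac{1}{67}\right)}{-1680} = \frac{4513}{1490} - - \frac{1}{225120} = \frac{4513}{1490} + \frac{1}{225120} = \frac{20319361}{6708576}$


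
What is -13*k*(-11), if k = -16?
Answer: -2288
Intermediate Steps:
-13*k*(-11) = -13*(-16)*(-11) = 208*(-11) = -2288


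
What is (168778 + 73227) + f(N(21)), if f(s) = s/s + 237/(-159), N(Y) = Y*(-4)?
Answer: 12826239/53 ≈ 2.4200e+5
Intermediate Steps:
N(Y) = -4*Y
f(s) = -26/53 (f(s) = 1 + 237*(-1/159) = 1 - 79/53 = -26/53)
(168778 + 73227) + f(N(21)) = (168778 + 73227) - 26/53 = 242005 - 26/53 = 12826239/53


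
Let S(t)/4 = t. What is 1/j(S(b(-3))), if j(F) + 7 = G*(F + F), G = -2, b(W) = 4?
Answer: -1/71 ≈ -0.014085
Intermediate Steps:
S(t) = 4*t
j(F) = -7 - 4*F (j(F) = -7 - 2*(F + F) = -7 - 4*F)
1/j(S(b(-3))) = 1/(-7 - 16*4) = 1/(-7 - 4*16) = 1/(-7 - 64) = 1/(-71) = -1/71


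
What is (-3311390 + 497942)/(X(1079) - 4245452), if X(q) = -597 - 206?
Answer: 2813448/4246255 ≈ 0.66257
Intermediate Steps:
X(q) = -803
(-3311390 + 497942)/(X(1079) - 4245452) = (-3311390 + 497942)/(-803 - 4245452) = -2813448/(-4246255) = -2813448*(-1/4246255) = 2813448/4246255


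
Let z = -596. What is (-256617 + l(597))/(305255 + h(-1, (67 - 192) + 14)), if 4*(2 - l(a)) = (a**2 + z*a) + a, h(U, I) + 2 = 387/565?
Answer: -290312255/344936664 ≈ -0.84164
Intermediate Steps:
h(U, I) = -743/565 (h(U, I) = -2 + 387/565 = -743/565)
l(a) = 2 - a**2/4 + 595*a/4 (l(a) = 2 - ((a**2 - 596*a) + a)/4 = 2 - (a**2 - 595*a)/4 = 2 + (-a**2/4 + 595*a/4) = 2 - a**2/4 + 595*a/4)
(-256617 + l(597))/(305255 + h(-1, (67 - 192) + 14)) = (-256617 + (2 - 1/4*597**2 + (595/4)*597))/(305255 - 743/565) = (-256617 + (2 - 1/4*356409 + 355215/4))/(172468332/565) = (-256617 + (2 - 356409/4 + 355215/4))*(565/172468332) = (-256617 - 593/2)*(565/172468332) = -513827/2*565/172468332 = -290312255/344936664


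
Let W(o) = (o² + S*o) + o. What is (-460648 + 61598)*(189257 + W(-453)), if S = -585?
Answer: -262981132900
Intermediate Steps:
W(o) = o² - 584*o (W(o) = (o² - 585*o) + o = o² - 584*o)
(-460648 + 61598)*(189257 + W(-453)) = (-460648 + 61598)*(189257 - 453*(-584 - 453)) = -399050*(189257 - 453*(-1037)) = -399050*(189257 + 469761) = -399050*659018 = -262981132900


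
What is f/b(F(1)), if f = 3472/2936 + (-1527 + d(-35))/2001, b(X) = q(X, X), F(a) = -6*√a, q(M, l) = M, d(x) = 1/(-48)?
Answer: -14784833/211497696 ≈ -0.069905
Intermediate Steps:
d(x) = -1/48
b(X) = X
f = 14784833/35249616 (f = 3472/2936 + (-1527 - 1/48)/2001 = 3472*(1/2936) - 73297/48*1/2001 = 434/367 - 73297/96048 = 14784833/35249616 ≈ 0.41943)
f/b(F(1)) = 14784833/(35249616*((-6*√1))) = 14784833/(35249616*((-6*1))) = (14784833/35249616)/(-6) = (14784833/35249616)*(-⅙) = -14784833/211497696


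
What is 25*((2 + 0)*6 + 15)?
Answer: 675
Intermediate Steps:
25*((2 + 0)*6 + 15) = 25*(2*6 + 15) = 25*(12 + 15) = 25*27 = 675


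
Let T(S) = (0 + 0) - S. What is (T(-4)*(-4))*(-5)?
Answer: 80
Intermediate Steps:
T(S) = -S (T(S) = 0 - S = -S)
(T(-4)*(-4))*(-5) = (-1*(-4)*(-4))*(-5) = (4*(-4))*(-5) = -16*(-5) = 80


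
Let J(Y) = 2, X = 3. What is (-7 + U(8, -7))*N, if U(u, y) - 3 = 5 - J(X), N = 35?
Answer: -35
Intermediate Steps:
U(u, y) = 6 (U(u, y) = 3 + (5 - 1*2) = 3 + (5 - 2) = 3 + 3 = 6)
(-7 + U(8, -7))*N = (-7 + 6)*35 = -1*35 = -35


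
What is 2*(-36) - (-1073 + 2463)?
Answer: -1462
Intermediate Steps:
2*(-36) - (-1073 + 2463) = -72 - 1*1390 = -72 - 1390 = -1462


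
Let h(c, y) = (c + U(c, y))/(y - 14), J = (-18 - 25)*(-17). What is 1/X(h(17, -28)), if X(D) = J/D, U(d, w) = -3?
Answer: -1/2193 ≈ -0.00045600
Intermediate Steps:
J = 731 (J = -43*(-17) = 731)
h(c, y) = (-3 + c)/(-14 + y) (h(c, y) = (c - 3)/(y - 14) = (-3 + c)/(-14 + y))
X(D) = 731/D
1/X(h(17, -28)) = 1/(731/(((-3 + 17)/(-14 - 28)))) = 1/(731/((14/(-42)))) = 1/(731/((-1/42*14))) = 1/(731/(-⅓)) = 1/(731*(-3)) = 1/(-2193) = -1/2193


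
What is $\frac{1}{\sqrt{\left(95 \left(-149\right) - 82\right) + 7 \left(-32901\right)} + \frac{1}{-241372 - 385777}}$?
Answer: $- \frac{627149}{96183035673345345} - \frac{3146526945608 i \sqrt{3821}}{96183035673345345} \approx -6.5204 \cdot 10^{-12} - 0.0020222 i$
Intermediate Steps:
$\frac{1}{\sqrt{\left(95 \left(-149\right) - 82\right) + 7 \left(-32901\right)} + \frac{1}{-241372 - 385777}} = \frac{1}{\sqrt{\left(-14155 - 82\right) - 230307} + \frac{1}{-627149}} = \frac{1}{\sqrt{-14237 - 230307} - \frac{1}{627149}} = \frac{1}{\sqrt{-244544} - \frac{1}{627149}} = \frac{1}{8 i \sqrt{3821} - \frac{1}{627149}} = \frac{1}{- \frac{1}{627149} + 8 i \sqrt{3821}}$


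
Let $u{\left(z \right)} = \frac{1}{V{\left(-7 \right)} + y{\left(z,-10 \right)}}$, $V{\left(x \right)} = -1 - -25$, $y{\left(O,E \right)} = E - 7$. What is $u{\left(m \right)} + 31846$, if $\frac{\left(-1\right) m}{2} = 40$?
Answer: $\frac{222923}{7} \approx 31846.0$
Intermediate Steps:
$m = -80$ ($m = \left(-2\right) 40 = -80$)
$y{\left(O,E \right)} = -7 + E$
$V{\left(x \right)} = 24$ ($V{\left(x \right)} = -1 + 25 = 24$)
$u{\left(z \right)} = \frac{1}{7}$ ($u{\left(z \right)} = \frac{1}{24 - 17} = \frac{1}{7}$)
$u{\left(m \right)} + 31846 = \frac{1}{7} + 31846 = \frac{222923}{7}$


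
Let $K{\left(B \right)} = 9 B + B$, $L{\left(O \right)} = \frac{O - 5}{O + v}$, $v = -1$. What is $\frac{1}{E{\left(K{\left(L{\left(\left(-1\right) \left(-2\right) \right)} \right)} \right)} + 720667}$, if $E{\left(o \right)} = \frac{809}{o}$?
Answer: $\frac{30}{21619201} \approx 1.3877 \cdot 10^{-6}$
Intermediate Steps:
$L{\left(O \right)} = \frac{-5 + O}{-1 + O}$ ($L{\left(O \right)} = \frac{O - 5}{O - 1} = \frac{-5 + O}{-1 + O}$)
$K{\left(B \right)} = 10 B$
$\frac{1}{E{\left(K{\left(L{\left(\left(-1\right) \left(-2\right) \right)} \right)} \right)} + 720667} = \frac{1}{\frac{809}{10 \frac{-5 - -2}{-1 - -2}} + 720667} = \frac{1}{\frac{809}{10 \frac{-5 + 2}{-1 + 2}} + 720667} = \frac{1}{\frac{809}{10 \cdot 1^{-1} \left(-3\right)} + 720667} = \frac{1}{\frac{809}{10 \cdot 1 \left(-3\right)} + 720667} = \frac{1}{\frac{809}{10 \left(-3\right)} + 720667} = \frac{1}{\frac{809}{-30} + 720667} = \frac{1}{809 \left(- \frac{1}{30}\right) + 720667} = \frac{1}{- \frac{809}{30} + 720667} = \frac{1}{\frac{21619201}{30}} = \frac{30}{21619201}$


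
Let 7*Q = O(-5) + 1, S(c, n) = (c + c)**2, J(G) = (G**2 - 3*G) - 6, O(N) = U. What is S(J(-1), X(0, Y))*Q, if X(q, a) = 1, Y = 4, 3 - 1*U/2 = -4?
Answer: 240/7 ≈ 34.286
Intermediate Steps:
U = 14 (U = 6 - 2*(-4) = 6 + 8 = 14)
O(N) = 14
J(G) = -6 + G**2 - 3*G
S(c, n) = 4*c**2 (S(c, n) = (2*c)**2 = 4*c**2)
Q = 15/7 (Q = (14 + 1)/7 = (1/7)*15 = 15/7 ≈ 2.1429)
S(J(-1), X(0, Y))*Q = (4*(-6 + (-1)**2 - 3*(-1))**2)*(15/7) = (4*(-6 + 1 + 3)**2)*(15/7) = (4*(-2)**2)*(15/7) = (4*4)*(15/7) = 16*(15/7) = 240/7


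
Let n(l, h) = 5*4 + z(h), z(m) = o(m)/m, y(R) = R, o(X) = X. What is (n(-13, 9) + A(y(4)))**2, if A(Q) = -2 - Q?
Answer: 225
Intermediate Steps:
z(m) = 1 (z(m) = m/m = 1)
n(l, h) = 21 (n(l, h) = 5*4 + 1 = 20 + 1 = 21)
(n(-13, 9) + A(y(4)))**2 = (21 + (-2 - 1*4))**2 = (21 + (-2 - 4))**2 = (21 - 6)**2 = 15**2 = 225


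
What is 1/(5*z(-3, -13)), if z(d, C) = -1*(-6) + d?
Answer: 1/15 ≈ 0.066667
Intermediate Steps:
z(d, C) = 6 + d
1/(5*z(-3, -13)) = 1/(5*(6 - 3)) = 1/(5*3) = 1/15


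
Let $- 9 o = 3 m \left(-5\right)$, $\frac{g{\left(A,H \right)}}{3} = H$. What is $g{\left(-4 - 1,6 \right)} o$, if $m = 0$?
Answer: $0$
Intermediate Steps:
$g{\left(A,H \right)} = 3 H$
$o = 0$ ($o = - \frac{3 \cdot 0 \left(-5\right)}{9} = - \frac{0 \left(-5\right)}{9} = \left(- \frac{1}{9}\right) 0 = 0$)
$g{\left(-4 - 1,6 \right)} o = 3 \cdot 6 \cdot 0 = 18 \cdot 0 = 0$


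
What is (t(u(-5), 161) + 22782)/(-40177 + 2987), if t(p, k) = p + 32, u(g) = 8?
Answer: -11411/18595 ≈ -0.61366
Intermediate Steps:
t(p, k) = 32 + p
(t(u(-5), 161) + 22782)/(-40177 + 2987) = ((32 + 8) + 22782)/(-40177 + 2987) = (40 + 22782)/(-37190) = 22822*(-1/37190) = -11411/18595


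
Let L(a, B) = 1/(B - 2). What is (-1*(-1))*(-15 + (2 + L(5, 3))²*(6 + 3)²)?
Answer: 714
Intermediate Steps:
L(a, B) = 1/(-2 + B)
(-1*(-1))*(-15 + (2 + L(5, 3))²*(6 + 3)²) = (-1*(-1))*(-15 + (2 + 1/(-2 + 3))²*(6 + 3)²) = 1*(-15 + (2 + 1/1)²*9²) = 1*(-15 + (2 + 1)²*81) = 1*(-15 + 3²*81) = 1*(-15 + 9*81) = 1*(-15 + 729) = 1*714 = 714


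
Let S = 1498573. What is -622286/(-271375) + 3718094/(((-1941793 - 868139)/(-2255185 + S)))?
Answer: 63618463433583796/63545441375 ≈ 1.0011e+6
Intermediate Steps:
-622286/(-271375) + 3718094/(((-1941793 - 868139)/(-2255185 + S))) = -622286/(-271375) + 3718094/(((-1941793 - 868139)/(-2255185 + 1498573))) = -622286*(-1/271375) + 3718094/((-2809932/(-756612))) = 622286/271375 + 3718094/((-2809932*(-1/756612))) = 622286/271375 + 3718094/(234161/63051) = 622286/271375 + 3718094*(63051/234161) = 622286/271375 + 234429544794/234161 = 63618463433583796/63545441375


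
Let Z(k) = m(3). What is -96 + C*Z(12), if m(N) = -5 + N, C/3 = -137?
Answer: 726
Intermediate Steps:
C = -411 (C = 3*(-137) = -411)
Z(k) = -2 (Z(k) = -5 + 3 = -2)
-96 + C*Z(12) = -96 - 411*(-2) = -96 + 822 = 726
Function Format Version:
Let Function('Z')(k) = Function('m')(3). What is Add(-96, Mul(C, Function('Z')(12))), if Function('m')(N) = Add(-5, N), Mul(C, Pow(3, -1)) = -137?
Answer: 726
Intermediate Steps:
C = -411 (C = Mul(3, -137) = -411)
Function('Z')(k) = -2 (Function('Z')(k) = Add(-5, 3) = -2)
Add(-96, Mul(C, Function('Z')(12))) = Add(-96, Mul(-411, -2)) = Add(-96, 822) = 726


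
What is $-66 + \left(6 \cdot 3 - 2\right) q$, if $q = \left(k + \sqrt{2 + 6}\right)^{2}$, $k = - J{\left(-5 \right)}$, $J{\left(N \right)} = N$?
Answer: $462 + 320 \sqrt{2} \approx 914.55$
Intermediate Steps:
$k = 5$ ($k = \left(-1\right) \left(-5\right) = 5$)
$q = \left(5 + 2 \sqrt{2}\right)^{2}$ ($q = \left(5 + \sqrt{2 + 6}\right)^{2} = \left(5 + \sqrt{8}\right)^{2} = \left(5 + 2 \sqrt{2}\right)^{2} \approx 61.284$)
$-66 + \left(6 \cdot 3 - 2\right) q = -66 + \left(6 \cdot 3 - 2\right) \left(33 + 20 \sqrt{2}\right) = -66 + \left(18 - 2\right) \left(33 + 20 \sqrt{2}\right) = -66 + 16 \left(33 + 20 \sqrt{2}\right) = -66 + \left(528 + 320 \sqrt{2}\right) = 462 + 320 \sqrt{2}$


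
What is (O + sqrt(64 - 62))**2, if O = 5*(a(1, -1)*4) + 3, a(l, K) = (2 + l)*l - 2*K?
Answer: (103 + sqrt(2))**2 ≈ 10902.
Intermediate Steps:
a(l, K) = -2*K + l*(2 + l) (a(l, K) = l*(2 + l) - 2*K = -2*K + l*(2 + l))
O = 103 (O = 5*((1**2 - 2*(-1) + 2*1)*4) + 3 = 5*((1 + 2 + 2)*4) + 3 = 5*(5*4) + 3 = 5*20 + 3 = 100 + 3 = 103)
(O + sqrt(64 - 62))**2 = (103 + sqrt(64 - 62))**2 = (103 + sqrt(2))**2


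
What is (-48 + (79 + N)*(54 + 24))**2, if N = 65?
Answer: 125081856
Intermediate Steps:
(-48 + (79 + N)*(54 + 24))**2 = (-48 + (79 + 65)*(54 + 24))**2 = (-48 + 144*78)**2 = (-48 + 11232)**2 = 11184**2 = 125081856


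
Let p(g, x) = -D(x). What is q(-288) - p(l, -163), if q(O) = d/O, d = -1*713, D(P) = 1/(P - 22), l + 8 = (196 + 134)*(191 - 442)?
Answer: 131617/53280 ≈ 2.4703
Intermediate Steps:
l = -82838 (l = -8 + (196 + 134)*(191 - 442) = -8 + 330*(-251) = -8 - 82830 = -82838)
D(P) = 1/(-22 + P)
d = -713
q(O) = -713/O
p(g, x) = -1/(-22 + x)
q(-288) - p(l, -163) = -713/(-288) - (-1)/(-22 - 163) = -713*(-1/288) - (-1)/(-185) = 713/288 - (-1)*(-1)/185 = 713/288 - 1*1/185 = 713/288 - 1/185 = 131617/53280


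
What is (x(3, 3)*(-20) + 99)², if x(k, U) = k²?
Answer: 6561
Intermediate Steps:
(x(3, 3)*(-20) + 99)² = (3²*(-20) + 99)² = (9*(-20) + 99)² = (-180 + 99)² = (-81)² = 6561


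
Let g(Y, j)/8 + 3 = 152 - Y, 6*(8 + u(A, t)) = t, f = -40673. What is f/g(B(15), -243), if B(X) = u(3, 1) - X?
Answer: -122019/4124 ≈ -29.588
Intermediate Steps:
u(A, t) = -8 + t/6
B(X) = -47/6 - X (B(X) = (-8 + (1/6)*1) - X = (-8 + 1/6) - X = -47/6 - X)
g(Y, j) = 1192 - 8*Y (g(Y, j) = -24 + 8*(152 - Y) = -24 + (1216 - 8*Y) = 1192 - 8*Y)
f/g(B(15), -243) = -40673/(1192 - 8*(-47/6 - 1*15)) = -40673/(1192 - 8*(-47/6 - 15)) = -40673/(1192 - 8*(-137/6)) = -40673/(1192 + 548/3) = -40673/4124/3 = -40673*3/4124 = -122019/4124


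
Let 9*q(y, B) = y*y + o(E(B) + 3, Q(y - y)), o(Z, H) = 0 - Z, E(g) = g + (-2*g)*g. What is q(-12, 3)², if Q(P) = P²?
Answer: 2704/9 ≈ 300.44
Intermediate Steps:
E(g) = g - 2*g²
o(Z, H) = -Z
q(y, B) = -⅓ + y²/9 - B*(1 - 2*B)/9 (q(y, B) = (y*y - (B*(1 - 2*B) + 3))/9 = (y² - (3 + B*(1 - 2*B)))/9 = (y² + (-3 - B*(1 - 2*B)))/9 = (-3 + y² - B*(1 - 2*B))/9 = -⅓ + y²/9 - B*(1 - 2*B)/9)
q(-12, 3)² = (-⅓ + (⅑)*(-12)² + (⅑)*3*(-1 + 2*3))² = (-⅓ + (⅑)*144 + (⅑)*3*(-1 + 6))² = (-⅓ + 16 + (⅑)*3*5)² = (-⅓ + 16 + 5/3)² = (52/3)² = 2704/9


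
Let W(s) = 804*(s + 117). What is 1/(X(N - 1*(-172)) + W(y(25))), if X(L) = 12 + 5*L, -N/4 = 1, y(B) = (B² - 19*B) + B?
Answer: 1/235620 ≈ 4.2441e-6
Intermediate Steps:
y(B) = B² - 18*B
N = -4 (N = -4*1 = -4)
W(s) = 94068 + 804*s (W(s) = 804*(117 + s) = 94068 + 804*s)
1/(X(N - 1*(-172)) + W(y(25))) = 1/((12 + 5*(-4 - 1*(-172))) + (94068 + 804*(25*(-18 + 25)))) = 1/((12 + 5*(-4 + 172)) + (94068 + 804*(25*7))) = 1/((12 + 5*168) + (94068 + 804*175)) = 1/((12 + 840) + (94068 + 140700)) = 1/(852 + 234768) = 1/235620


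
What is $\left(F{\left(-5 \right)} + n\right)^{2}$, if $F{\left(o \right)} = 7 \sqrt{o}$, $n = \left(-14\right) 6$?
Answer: $6811 - 1176 i \sqrt{5} \approx 6811.0 - 2629.6 i$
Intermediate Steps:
$n = -84$
$\left(F{\left(-5 \right)} + n\right)^{2} = \left(7 \sqrt{-5} - 84\right)^{2} = \left(7 i \sqrt{5} - 84\right)^{2} = \left(-84 + 7 i \sqrt{5}\right)^{2}$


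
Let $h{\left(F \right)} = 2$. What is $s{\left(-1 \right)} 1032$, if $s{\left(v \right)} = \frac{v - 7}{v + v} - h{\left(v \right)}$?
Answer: $2064$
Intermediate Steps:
$s{\left(v \right)} = -2 + \frac{-7 + v}{2 v}$ ($s{\left(v \right)} = \frac{v - 7}{v + v} - 2 = \frac{-7 + v}{2 v} - 2 = -2 + \frac{-7 + v}{2 v}$)
$s{\left(-1 \right)} 1032 = \frac{-7 - -3}{2 \left(-1\right)} 1032 = \frac{1}{2} \left(-1\right) \left(-7 + 3\right) 1032 = \frac{1}{2} \left(-1\right) \left(-4\right) 1032 = 2 \cdot 1032 = 2064$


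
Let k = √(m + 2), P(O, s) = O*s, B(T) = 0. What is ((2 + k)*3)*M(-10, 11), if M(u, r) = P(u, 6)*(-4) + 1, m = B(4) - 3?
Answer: 1446 + 723*I ≈ 1446.0 + 723.0*I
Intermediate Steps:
m = -3 (m = 0 - 3 = -3)
M(u, r) = 1 - 24*u (M(u, r) = (u*6)*(-4) + 1 = (6*u)*(-4) + 1 = -24*u + 1 = 1 - 24*u)
k = I (k = √(-3 + 2) = √(-1) = I ≈ 1.0*I)
((2 + k)*3)*M(-10, 11) = ((2 + I)*3)*(1 - 24*(-10)) = (6 + 3*I)*(1 + 240) = (6 + 3*I)*241 = 1446 + 723*I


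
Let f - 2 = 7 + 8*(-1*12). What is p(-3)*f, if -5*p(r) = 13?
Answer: 1131/5 ≈ 226.20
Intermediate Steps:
f = -87 (f = 2 + (7 + 8*(-1*12)) = 2 + (7 + 8*(-12)) = 2 + (7 - 96) = 2 - 89 = -87)
p(r) = -13/5 (p(r) = -⅕*13 = -13/5)
p(-3)*f = -13/5*(-87) = 1131/5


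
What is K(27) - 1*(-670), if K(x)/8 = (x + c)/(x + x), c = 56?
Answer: 18422/27 ≈ 682.30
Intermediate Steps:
K(x) = 4*(56 + x)/x (K(x) = 8*((x + 56)/(x + x)) = 8*((56 + x)/((2*x))) = 8*((56 + x)*(1/(2*x))) = 8*((56 + x)/(2*x)) = 4*(56 + x)/x)
K(27) - 1*(-670) = (4 + 224/27) - 1*(-670) = (4 + 224*(1/27)) + 670 = (4 + 224/27) + 670 = 332/27 + 670 = 18422/27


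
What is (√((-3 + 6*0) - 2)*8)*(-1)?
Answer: -8*I*√5 ≈ -17.889*I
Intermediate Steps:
(√((-3 + 6*0) - 2)*8)*(-1) = (√((-3 + 0) - 2)*8)*(-1) = (√(-3 - 2)*8)*(-1) = (√(-5)*8)*(-1) = ((I*√5)*8)*(-1) = (8*I*√5)*(-1) = -8*I*√5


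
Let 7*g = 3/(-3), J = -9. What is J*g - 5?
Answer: -26/7 ≈ -3.7143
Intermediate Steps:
g = -⅐ (g = (3/(-3))/7 = (3*(-⅓))/7 = (⅐)*(-1) = -⅐ ≈ -0.14286)
J*g - 5 = -9*(-⅐) - 5 = 9/7 - 5 = -26/7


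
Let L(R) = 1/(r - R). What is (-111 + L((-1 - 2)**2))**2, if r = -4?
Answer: 2085136/169 ≈ 12338.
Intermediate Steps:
L(R) = 1/(-4 - R)
(-111 + L((-1 - 2)**2))**2 = (-111 - 1/(4 + (-1 - 2)**2))**2 = (-111 - 1/(4 + (-3)**2))**2 = (-111 - 1/(4 + 9))**2 = (-111 - 1/13)**2 = (-1444/13)**2 = 2085136/169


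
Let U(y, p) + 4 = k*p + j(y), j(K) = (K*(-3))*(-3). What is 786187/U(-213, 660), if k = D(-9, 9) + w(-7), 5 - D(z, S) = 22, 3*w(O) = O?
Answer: -786187/14681 ≈ -53.551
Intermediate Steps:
w(O) = O/3
D(z, S) = -17 (D(z, S) = 5 - 1*22 = 5 - 22 = -17)
j(K) = 9*K (j(K) = -3*K*(-3) = 9*K)
k = -58/3 (k = -17 + (⅓)*(-7) = -17 - 7/3 = -58/3 ≈ -19.333)
U(y, p) = -4 + 9*y - 58*p/3 (U(y, p) = -4 + (-58*p/3 + 9*y) = -4 + (9*y - 58*p/3) = -4 + 9*y - 58*p/3)
786187/U(-213, 660) = 786187/(-4 + 9*(-213) - 58/3*660) = 786187/(-4 - 1917 - 12760) = 786187/(-14681) = 786187*(-1/14681) = -786187/14681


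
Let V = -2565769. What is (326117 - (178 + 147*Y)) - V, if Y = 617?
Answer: 2801009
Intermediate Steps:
(326117 - (178 + 147*Y)) - V = (326117 - (178 + 147*617)) - 1*(-2565769) = (326117 - (178 + 90699)) + 2565769 = (326117 - 1*90877) + 2565769 = (326117 - 90877) + 2565769 = 235240 + 2565769 = 2801009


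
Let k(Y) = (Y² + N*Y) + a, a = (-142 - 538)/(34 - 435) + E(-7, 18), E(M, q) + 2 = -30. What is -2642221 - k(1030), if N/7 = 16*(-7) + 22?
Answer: -1224730469/401 ≈ -3.0542e+6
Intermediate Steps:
E(M, q) = -32 (E(M, q) = -2 - 30 = -32)
N = -630 (N = 7*(16*(-7) + 22) = 7*(-112 + 22) = 7*(-90) = -630)
a = -12152/401 (a = (-142 - 538)/(34 - 435) - 32 = -680/(-401) - 32 = -680*(-1/401) - 32 = 680/401 - 32 = -12152/401 ≈ -30.304)
k(Y) = -12152/401 + Y² - 630*Y (k(Y) = (Y² - 630*Y) - 12152/401 = -12152/401 + Y² - 630*Y)
-2642221 - k(1030) = -2642221 - (-12152/401 + 1030² - 630*1030) = -2642221 - (-12152/401 + 1060900 - 648900) = -2642221 - 1*165199848/401 = -2642221 - 165199848/401 = -1224730469/401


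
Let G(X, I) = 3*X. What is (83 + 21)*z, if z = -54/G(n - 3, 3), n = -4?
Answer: 1872/7 ≈ 267.43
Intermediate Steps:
z = 18/7 (z = -54*1/(3*(-4 - 3)) = -54/(3*(-7)) = -54/(-21) = -54*(-1/21) = 18/7 ≈ 2.5714)
(83 + 21)*z = (83 + 21)*(18/7) = 104*(18/7) = 1872/7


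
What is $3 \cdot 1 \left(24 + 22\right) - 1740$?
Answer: $-1602$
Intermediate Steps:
$3 \cdot 1 \left(24 + 22\right) - 1740 = 3 \cdot 46 - 1740 = 138 - 1740 = -1602$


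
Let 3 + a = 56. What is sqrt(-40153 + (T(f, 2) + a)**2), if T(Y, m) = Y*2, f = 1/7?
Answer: 12*I*sqrt(12697)/7 ≈ 193.17*I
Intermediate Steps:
a = 53 (a = -3 + 56 = 53)
f = 1/7 ≈ 0.14286
T(Y, m) = 2*Y
sqrt(-40153 + (T(f, 2) + a)**2) = sqrt(-40153 + (2*(1/7) + 53)**2) = sqrt(-40153 + (2/7 + 53)**2) = sqrt(-40153 + (373/7)**2) = sqrt(-40153 + 139129/49) = sqrt(-1828368/49) = 12*I*sqrt(12697)/7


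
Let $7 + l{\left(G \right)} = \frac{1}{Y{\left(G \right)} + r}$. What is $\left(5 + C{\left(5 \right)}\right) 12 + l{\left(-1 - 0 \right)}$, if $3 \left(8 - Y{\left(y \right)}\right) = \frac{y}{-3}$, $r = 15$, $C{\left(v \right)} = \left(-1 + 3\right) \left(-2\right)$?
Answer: $\frac{1039}{206} \approx 5.0437$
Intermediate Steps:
$C{\left(v \right)} = -4$ ($C{\left(v \right)} = 2 \left(-2\right) = -4$)
$Y{\left(y \right)} = 8 + \frac{y}{9}$ ($Y{\left(y \right)} = 8 - \frac{y \frac{1}{-3}}{3} = 8 - \frac{y \left(- \frac{1}{3}\right)}{3} = 8 - \frac{\left(- \frac{1}{3}\right) y}{3} = 8 + \frac{y}{9}$)
$l{\left(G \right)} = -7 + \frac{1}{23 + \frac{G}{9}}$ ($l{\left(G \right)} = -7 + \frac{1}{\left(8 + \frac{G}{9}\right) + 15} = -7 + \frac{1}{23 + \frac{G}{9}}$)
$\left(5 + C{\left(5 \right)}\right) 12 + l{\left(-1 - 0 \right)} = \left(5 - 4\right) 12 + \frac{-1440 - 7 \left(-1 - 0\right)}{207 - 1} = 1 \cdot 12 + \frac{-1440 - 7 \left(-1 + 0\right)}{207 + \left(-1 + 0\right)} = 12 + \frac{-1440 - -7}{207 - 1} = 12 + \frac{-1440 + 7}{206} = 12 + \frac{1}{206} \left(-1433\right) = 12 - \frac{1433}{206} = \frac{1039}{206}$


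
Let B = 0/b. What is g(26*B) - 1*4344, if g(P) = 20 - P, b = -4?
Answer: -4324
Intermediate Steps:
B = 0 (B = 0/(-4) = 0*(-¼) = 0)
g(26*B) - 1*4344 = (20 - 26*0) - 1*4344 = (20 - 1*0) - 4344 = (20 + 0) - 4344 = 20 - 4344 = -4324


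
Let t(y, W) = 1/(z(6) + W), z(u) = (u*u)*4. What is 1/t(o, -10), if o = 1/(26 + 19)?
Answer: 134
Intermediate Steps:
z(u) = 4*u**2 (z(u) = u**2*4 = 4*u**2)
o = 1/45 ≈ 0.022222
t(y, W) = 1/(144 + W) (t(y, W) = 1/(4*6**2 + W) = 1/(4*36 + W) = 1/(144 + W))
1/t(o, -10) = 1/(1/(144 - 10)) = 1/(1/134) = 134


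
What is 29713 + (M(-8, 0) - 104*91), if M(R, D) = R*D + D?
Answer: 20249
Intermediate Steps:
M(R, D) = D + D*R (M(R, D) = D*R + D = D + D*R)
29713 + (M(-8, 0) - 104*91) = 29713 + (0*(1 - 8) - 104*91) = 29713 + (0*(-7) - 9464) = 29713 + (0 - 9464) = 29713 - 9464 = 20249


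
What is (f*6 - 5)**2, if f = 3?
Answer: 169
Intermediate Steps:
(f*6 - 5)**2 = (3*6 - 5)**2 = (18 - 5)**2 = 13**2 = 169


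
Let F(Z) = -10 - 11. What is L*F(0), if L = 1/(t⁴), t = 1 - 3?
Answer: -21/16 ≈ -1.3125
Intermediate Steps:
F(Z) = -21
t = -2
L = 1/16 (L = 1/((-2)⁴) = 1/16 ≈ 0.062500)
L*F(0) = (1/16)*(-21) = -21/16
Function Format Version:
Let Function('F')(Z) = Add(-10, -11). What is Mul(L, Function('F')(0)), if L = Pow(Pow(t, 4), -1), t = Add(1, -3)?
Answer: Rational(-21, 16) ≈ -1.3125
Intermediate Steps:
Function('F')(Z) = -21
t = -2
L = Rational(1, 16) (L = Pow(Pow(-2, 4), -1) = Pow(16, -1) = Rational(1, 16) ≈ 0.062500)
Mul(L, Function('F')(0)) = Mul(Rational(1, 16), -21) = Rational(-21, 16)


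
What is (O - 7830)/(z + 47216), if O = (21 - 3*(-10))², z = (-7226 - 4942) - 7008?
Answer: -5229/28040 ≈ -0.18648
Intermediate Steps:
z = -19176 (z = -12168 - 7008 = -19176)
O = 2601 (O = (21 + 30)² = 51² = 2601)
(O - 7830)/(z + 47216) = (2601 - 7830)/(-19176 + 47216) = -5229/28040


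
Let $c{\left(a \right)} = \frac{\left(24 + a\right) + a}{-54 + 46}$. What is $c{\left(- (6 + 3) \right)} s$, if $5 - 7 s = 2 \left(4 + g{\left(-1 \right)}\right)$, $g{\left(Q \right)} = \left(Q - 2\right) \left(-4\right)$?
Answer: $\frac{81}{28} \approx 2.8929$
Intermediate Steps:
$g{\left(Q \right)} = 8 - 4 Q$ ($g{\left(Q \right)} = \left(-2 + Q\right) \left(-4\right) = 8 - 4 Q$)
$s = - \frac{27}{7}$ ($s = \frac{5}{7} - \frac{2 \left(4 + \left(8 - -4\right)\right)}{7} = \frac{5}{7} - \frac{2 \left(4 + \left(8 + 4\right)\right)}{7} = \frac{5}{7} - \frac{2 \left(4 + 12\right)}{7} = \frac{5}{7} - \frac{2 \cdot 16}{7} = \frac{5}{7} - \frac{32}{7} = - \frac{27}{7} \approx -3.8571$)
$c{\left(a \right)} = -3 - \frac{a}{4}$ ($c{\left(a \right)} = \frac{24 + 2 a}{-8} = \left(24 + 2 a\right) \left(- \frac{1}{8}\right) = -3 - \frac{a}{4}$)
$c{\left(- (6 + 3) \right)} s = \left(-3 - \frac{\left(-1\right) \left(6 + 3\right)}{4}\right) \left(- \frac{27}{7}\right) = \left(-3 - \frac{\left(-1\right) 9}{4}\right) \left(- \frac{27}{7}\right) = \left(-3 - - \frac{9}{4}\right) \left(- \frac{27}{7}\right) = \left(-3 + \frac{9}{4}\right) \left(- \frac{27}{7}\right) = \left(- \frac{3}{4}\right) \left(- \frac{27}{7}\right) = \frac{81}{28}$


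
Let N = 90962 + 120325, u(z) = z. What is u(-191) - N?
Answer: -211478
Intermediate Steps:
N = 211287
u(-191) - N = -191 - 1*211287 = -191 - 211287 = -211478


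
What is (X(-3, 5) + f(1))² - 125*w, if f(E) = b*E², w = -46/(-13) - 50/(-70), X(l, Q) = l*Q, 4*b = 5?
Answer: -498725/1456 ≈ -342.53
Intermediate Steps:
b = 5/4 (b = (¼)*5 = 5/4 ≈ 1.2500)
X(l, Q) = Q*l
w = 387/91 (w = -46*(-1/13) - 50*(-1/70) = 46/13 + 5/7 = 387/91 ≈ 4.2527)
f(E) = 5*E²/4
(X(-3, 5) + f(1))² - 125*w = (5*(-3) + (5/4)*1²)² - 125*387/91 = (-15 + (5/4)*1)² - 48375/91 = (-15 + 5/4)² - 48375/91 = (-55/4)² - 48375/91 = 3025/16 - 48375/91 = -498725/1456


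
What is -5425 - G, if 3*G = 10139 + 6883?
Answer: -11099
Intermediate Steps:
G = 5674 (G = (10139 + 6883)/3 = (⅓)*17022 = 5674)
-5425 - G = -5425 - 1*5674 = -5425 - 5674 = -11099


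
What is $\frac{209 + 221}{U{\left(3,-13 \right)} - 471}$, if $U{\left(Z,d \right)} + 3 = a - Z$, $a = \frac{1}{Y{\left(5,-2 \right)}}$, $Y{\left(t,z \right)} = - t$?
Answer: $- \frac{1075}{1193} \approx -0.90109$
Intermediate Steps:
$a = - \frac{1}{5}$ ($a = \frac{1}{\left(-1\right) 5} = \frac{1}{-5} = - \frac{1}{5} \approx -0.2$)
$U{\left(Z,d \right)} = - \frac{16}{5} - Z$ ($U{\left(Z,d \right)} = -3 - \left(\frac{1}{5} + Z\right) = - \frac{16}{5} - Z$)
$\frac{209 + 221}{U{\left(3,-13 \right)} - 471} = \frac{209 + 221}{\left(- \frac{16}{5} - 3\right) - 471} = \frac{430}{\left(- \frac{16}{5} - 3\right) - 471} = \frac{430}{- \frac{31}{5} - 471} = \frac{430}{- \frac{2386}{5}} = 430 \left(- \frac{5}{2386}\right) = - \frac{1075}{1193}$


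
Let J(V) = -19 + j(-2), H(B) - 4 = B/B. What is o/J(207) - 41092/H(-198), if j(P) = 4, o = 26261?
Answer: -149537/15 ≈ -9969.1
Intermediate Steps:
H(B) = 5 (H(B) = 4 + B/B = 4 + 1 = 5)
J(V) = -15 (J(V) = -19 + 4 = -15)
o/J(207) - 41092/H(-198) = 26261/(-15) - 41092/5 = 26261*(-1/15) - 41092*1/5 = -26261/15 - 41092/5 = -149537/15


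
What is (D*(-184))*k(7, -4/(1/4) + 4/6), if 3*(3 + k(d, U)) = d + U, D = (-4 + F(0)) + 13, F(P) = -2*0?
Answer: 9568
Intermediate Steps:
F(P) = 0
D = 9 (D = (-4 + 0) + 13 = -4 + 13 = 9)
k(d, U) = -3 + U/3 + d/3 (k(d, U) = -3 + (d + U)/3 = -3 + (U + d)/3 = -3 + (U/3 + d/3) = -3 + U/3 + d/3)
(D*(-184))*k(7, -4/(1/4) + 4/6) = (9*(-184))*(-3 + (-4/(1/4) + 4/6)/3 + (⅓)*7) = -1656*(-3 + (-4/¼ + 4*(⅙))/3 + 7/3) = -1656*(-3 + (-4*4 + ⅔)/3 + 7/3) = -1656*(-3 + (-16 + ⅔)/3 + 7/3) = -1656*(-3 + (⅓)*(-46/3) + 7/3) = -1656*(-3 - 46/9 + 7/3) = -1656*(-52/9) = 9568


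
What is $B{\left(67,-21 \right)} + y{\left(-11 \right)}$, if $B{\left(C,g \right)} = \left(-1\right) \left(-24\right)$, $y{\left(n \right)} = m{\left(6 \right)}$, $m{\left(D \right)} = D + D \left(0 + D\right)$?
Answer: $66$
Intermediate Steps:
$m{\left(D \right)} = D + D^{2}$ ($m{\left(D \right)} = D + D D = D + D^{2}$)
$y{\left(n \right)} = 42$ ($y{\left(n \right)} = 6 \left(1 + 6\right) = 6 \cdot 7 = 42$)
$B{\left(C,g \right)} = 24$
$B{\left(67,-21 \right)} + y{\left(-11 \right)} = 24 + 42 = 66$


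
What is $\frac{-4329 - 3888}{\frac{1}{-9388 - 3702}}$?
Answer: $107560530$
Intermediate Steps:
$\frac{-4329 - 3888}{\frac{1}{-9388 - 3702}} = - \frac{8217}{\frac{1}{-13090}} = - \frac{8217}{- \frac{1}{13090}} = \left(-8217\right) \left(-13090\right) = 107560530$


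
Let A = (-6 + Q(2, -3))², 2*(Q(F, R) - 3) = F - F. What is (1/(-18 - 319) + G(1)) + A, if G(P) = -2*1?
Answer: 2358/337 ≈ 6.9970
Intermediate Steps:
Q(F, R) = 3 (Q(F, R) = 3 + (F - F)/2 = 3 + (½)*0 = 3 + 0 = 3)
G(P) = -2
A = 9 (A = (-6 + 3)² = (-3)² = 9)
(1/(-18 - 319) + G(1)) + A = (1/(-18 - 319) - 2) + 9 = (1/(-337) - 2) + 9 = (-1/337 - 2) + 9 = -675/337 + 9 = 2358/337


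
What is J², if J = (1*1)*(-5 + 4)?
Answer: 1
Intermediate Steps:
J = -1 (J = 1*(-1) = -1)
J² = (-1)² = 1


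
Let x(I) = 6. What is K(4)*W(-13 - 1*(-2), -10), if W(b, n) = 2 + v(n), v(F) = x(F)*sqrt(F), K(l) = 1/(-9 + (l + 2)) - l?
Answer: -26/3 - 26*I*sqrt(10) ≈ -8.6667 - 82.219*I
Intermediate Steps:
K(l) = 1/(-7 + l) - l (K(l) = 1/(-9 + (2 + l)) - l = 1/(-7 + l) - l)
v(F) = 6*sqrt(F)
W(b, n) = 2 + 6*sqrt(n)
K(4)*W(-13 - 1*(-2), -10) = ((1 - 1*4**2 + 7*4)/(-7 + 4))*(2 + 6*sqrt(-10)) = ((1 - 1*16 + 28)/(-3))*(2 + 6*(I*sqrt(10))) = (-(1 - 16 + 28)/3)*(2 + 6*I*sqrt(10)) = (-1/3*13)*(2 + 6*I*sqrt(10)) = -13*(2 + 6*I*sqrt(10))/3 = -26/3 - 26*I*sqrt(10)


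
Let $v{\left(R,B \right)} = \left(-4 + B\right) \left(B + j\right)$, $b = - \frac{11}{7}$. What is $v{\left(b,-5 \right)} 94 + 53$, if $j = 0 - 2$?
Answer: $5975$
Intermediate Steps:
$j = -2$ ($j = 0 - 2 = -2$)
$b = - \frac{11}{7}$ ($b = \left(-11\right) \frac{1}{7} = - \frac{11}{7} \approx -1.5714$)
$v{\left(R,B \right)} = \left(-4 + B\right) \left(-2 + B\right)$ ($v{\left(R,B \right)} = \left(-4 + B\right) \left(B - 2\right) = \left(-4 + B\right) \left(-2 + B\right)$)
$v{\left(b,-5 \right)} 94 + 53 = \left(8 + \left(-5\right)^{2} - -30\right) 94 + 53 = \left(8 + 25 + 30\right) 94 + 53 = 63 \cdot 94 + 53 = 5922 + 53 = 5975$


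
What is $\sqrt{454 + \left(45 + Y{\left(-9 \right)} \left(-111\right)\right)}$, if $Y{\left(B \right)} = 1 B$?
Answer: $\sqrt{1498} \approx 38.704$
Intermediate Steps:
$Y{\left(B \right)} = B$
$\sqrt{454 + \left(45 + Y{\left(-9 \right)} \left(-111\right)\right)} = \sqrt{454 + \left(45 - -999\right)} = \sqrt{454 + \left(45 + 999\right)} = \sqrt{454 + 1044} = \sqrt{1498}$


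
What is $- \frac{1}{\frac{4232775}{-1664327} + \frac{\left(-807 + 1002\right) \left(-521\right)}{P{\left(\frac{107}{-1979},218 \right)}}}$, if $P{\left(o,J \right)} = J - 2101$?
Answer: $- \frac{63957709}{3288101760} \approx -0.019451$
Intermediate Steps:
$P{\left(o,J \right)} = -2101 + J$
$- \frac{1}{\frac{4232775}{-1664327} + \frac{\left(-807 + 1002\right) \left(-521\right)}{P{\left(\frac{107}{-1979},218 \right)}}} = - \frac{1}{\frac{4232775}{-1664327} + \frac{\left(-807 + 1002\right) \left(-521\right)}{-2101 + 218}} = - \frac{1}{4232775 \left(- \frac{1}{1664327}\right) + \frac{195 \left(-521\right)}{-1883}} = - \frac{1}{- \frac{4232775}{1664327} - - \frac{101595}{1883}} = - \frac{1}{- \frac{4232775}{1664327} + \frac{101595}{1883}} = - \frac{1}{\frac{3288101760}{63957709}} = \left(-1\right) \frac{63957709}{3288101760} = - \frac{63957709}{3288101760}$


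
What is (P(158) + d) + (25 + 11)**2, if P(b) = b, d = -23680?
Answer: -22226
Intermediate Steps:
(P(158) + d) + (25 + 11)**2 = (158 - 23680) + (25 + 11)**2 = -23522 + 36**2 = -23522 + 1296 = -22226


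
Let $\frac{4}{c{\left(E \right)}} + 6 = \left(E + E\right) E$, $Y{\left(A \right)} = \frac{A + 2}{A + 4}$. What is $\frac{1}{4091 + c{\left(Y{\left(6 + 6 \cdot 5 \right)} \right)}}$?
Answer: $\frac{839}{3431549} \approx 0.0002445$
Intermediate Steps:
$Y{\left(A \right)} = \frac{2 + A}{4 + A}$
$c{\left(E \right)} = \frac{4}{-6 + 2 E^{2}}$ ($c{\left(E \right)} = \frac{4}{-6 + \left(E + E\right) E} = \frac{4}{-6 + 2 E E} = \frac{4}{-6 + 2 E^{2}}$)
$\frac{1}{4091 + c{\left(Y{\left(6 + 6 \cdot 5 \right)} \right)}} = \frac{1}{4091 + \frac{2}{-3 + \left(\frac{2 + \left(6 + 6 \cdot 5\right)}{4 + \left(6 + 6 \cdot 5\right)}\right)^{2}}} = \frac{1}{4091 + \frac{2}{-3 + \left(\frac{2 + \left(6 + 30\right)}{4 + \left(6 + 30\right)}\right)^{2}}} = \frac{1}{4091 + \frac{2}{-3 + \left(\frac{2 + 36}{4 + 36}\right)^{2}}} = \frac{1}{4091 + \frac{2}{-3 + \left(\frac{1}{40} \cdot 38\right)^{2}}} = \frac{1}{4091 + \frac{2}{-3 + \left(\frac{19}{20}\right)^{2}}} = \frac{1}{4091 + \frac{2}{-3 + \frac{361}{400}}} = \frac{1}{4091 + \frac{2}{- \frac{839}{400}}} = \frac{1}{4091 + 2 \left(- \frac{400}{839}\right)} = \frac{1}{4091 - \frac{800}{839}} = \frac{1}{\frac{3431549}{839}} = \frac{839}{3431549}$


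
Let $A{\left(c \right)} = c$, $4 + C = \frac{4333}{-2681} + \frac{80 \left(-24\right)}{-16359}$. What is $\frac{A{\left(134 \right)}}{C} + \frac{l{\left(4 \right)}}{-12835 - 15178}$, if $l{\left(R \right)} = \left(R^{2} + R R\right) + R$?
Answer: $- \frac{7840099847446}{321709219679} \approx -24.37$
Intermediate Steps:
$C = - \frac{11484283}{2088499}$ ($C = -4 + \left(\frac{4333}{-2681} + \frac{80 \left(-24\right)}{-16359}\right) = -4 + \left(4333 \left(- \frac{1}{2681}\right) - - \frac{640}{5453}\right) = -4 + \left(- \frac{619}{383} + \frac{640}{5453}\right) = -4 - \frac{3130287}{2088499} = - \frac{11484283}{2088499} \approx -5.4988$)
$l{\left(R \right)} = R + 2 R^{2}$ ($l{\left(R \right)} = \left(R^{2} + R^{2}\right) + R = 2 R^{2} + R = R + 2 R^{2}$)
$\frac{A{\left(134 \right)}}{C} + \frac{l{\left(4 \right)}}{-12835 - 15178} = \frac{134}{- \frac{11484283}{2088499}} + \frac{4 \left(1 + 2 \cdot 4\right)}{-12835 - 15178} = 134 \left(- \frac{2088499}{11484283}\right) + \frac{4 \left(1 + 8\right)}{-12835 - 15178} = - \frac{279858866}{11484283} + \frac{4 \cdot 9}{-28013} = - \frac{279858866}{11484283} + 36 \left(- \frac{1}{28013}\right) = - \frac{279858866}{11484283} - \frac{36}{28013} = - \frac{7840099847446}{321709219679}$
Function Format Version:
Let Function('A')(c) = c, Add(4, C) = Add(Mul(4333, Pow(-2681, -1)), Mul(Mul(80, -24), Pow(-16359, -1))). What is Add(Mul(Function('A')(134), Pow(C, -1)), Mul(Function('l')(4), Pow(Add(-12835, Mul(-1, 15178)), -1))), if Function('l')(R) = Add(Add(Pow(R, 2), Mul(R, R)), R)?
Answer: Rational(-7840099847446, 321709219679) ≈ -24.370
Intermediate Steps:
C = Rational(-11484283, 2088499) (C = Add(-4, Add(Mul(4333, Pow(-2681, -1)), Mul(Mul(80, -24), Pow(-16359, -1)))) = Add(-4, Add(Mul(4333, Rational(-1, 2681)), Mul(-1920, Rational(-1, 16359)))) = Add(-4, Add(Rational(-619, 383), Rational(640, 5453))) = Add(-4, Rational(-3130287, 2088499)) = Rational(-11484283, 2088499) ≈ -5.4988)
Function('l')(R) = Add(R, Mul(2, Pow(R, 2))) (Function('l')(R) = Add(Add(Pow(R, 2), Pow(R, 2)), R) = Add(Mul(2, Pow(R, 2)), R) = Add(R, Mul(2, Pow(R, 2))))
Add(Mul(Function('A')(134), Pow(C, -1)), Mul(Function('l')(4), Pow(Add(-12835, Mul(-1, 15178)), -1))) = Add(Mul(134, Pow(Rational(-11484283, 2088499), -1)), Mul(Mul(4, Add(1, Mul(2, 4))), Pow(Add(-12835, Mul(-1, 15178)), -1))) = Add(Mul(134, Rational(-2088499, 11484283)), Mul(Mul(4, Add(1, 8)), Pow(Add(-12835, -15178), -1))) = Add(Rational(-279858866, 11484283), Mul(Mul(4, 9), Pow(-28013, -1))) = Add(Rational(-279858866, 11484283), Mul(36, Rational(-1, 28013))) = Add(Rational(-279858866, 11484283), Rational(-36, 28013)) = Rational(-7840099847446, 321709219679)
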